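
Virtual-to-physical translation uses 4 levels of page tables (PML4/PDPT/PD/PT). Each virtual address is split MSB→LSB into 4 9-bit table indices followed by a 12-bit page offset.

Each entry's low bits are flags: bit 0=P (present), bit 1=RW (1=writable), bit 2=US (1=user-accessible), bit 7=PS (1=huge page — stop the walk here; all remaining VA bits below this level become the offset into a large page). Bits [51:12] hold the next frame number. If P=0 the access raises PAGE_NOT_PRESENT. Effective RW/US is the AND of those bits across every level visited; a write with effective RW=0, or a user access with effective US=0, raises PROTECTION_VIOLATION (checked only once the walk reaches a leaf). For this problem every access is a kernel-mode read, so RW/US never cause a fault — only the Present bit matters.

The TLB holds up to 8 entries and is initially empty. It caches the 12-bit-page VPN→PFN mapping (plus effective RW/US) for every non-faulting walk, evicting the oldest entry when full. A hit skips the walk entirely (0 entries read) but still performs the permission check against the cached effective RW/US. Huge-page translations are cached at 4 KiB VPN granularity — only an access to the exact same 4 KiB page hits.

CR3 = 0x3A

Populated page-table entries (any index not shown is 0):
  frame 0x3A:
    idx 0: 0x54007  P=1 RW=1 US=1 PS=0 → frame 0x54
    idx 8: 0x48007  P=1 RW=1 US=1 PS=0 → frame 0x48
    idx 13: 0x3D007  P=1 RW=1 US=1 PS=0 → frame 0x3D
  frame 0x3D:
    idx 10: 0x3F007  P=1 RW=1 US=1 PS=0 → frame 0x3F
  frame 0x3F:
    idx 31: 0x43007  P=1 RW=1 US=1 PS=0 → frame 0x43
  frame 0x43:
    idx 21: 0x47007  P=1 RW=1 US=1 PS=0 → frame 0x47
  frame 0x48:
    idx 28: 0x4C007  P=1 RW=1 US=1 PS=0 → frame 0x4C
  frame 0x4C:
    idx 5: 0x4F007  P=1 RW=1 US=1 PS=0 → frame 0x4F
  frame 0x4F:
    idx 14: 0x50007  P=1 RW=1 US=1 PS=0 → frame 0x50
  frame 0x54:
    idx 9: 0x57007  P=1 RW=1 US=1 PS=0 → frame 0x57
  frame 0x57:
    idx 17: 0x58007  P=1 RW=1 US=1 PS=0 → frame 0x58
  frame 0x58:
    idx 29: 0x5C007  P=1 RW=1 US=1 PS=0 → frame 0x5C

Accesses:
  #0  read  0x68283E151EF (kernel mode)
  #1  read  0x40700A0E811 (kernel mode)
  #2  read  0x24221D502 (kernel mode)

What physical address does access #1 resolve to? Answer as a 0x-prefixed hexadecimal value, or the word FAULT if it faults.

Trace:
#0 VA=0x68283E151EF (r,kernel):
  lvl0: tbl 0x3A, slot 13 ⇒ 0x3D007 (P1/RW1/US1/PS0)
  lvl1: tbl 0x3D, slot 10 ⇒ 0x3F007 (P1/RW1/US1/PS0)
  lvl2: tbl 0x3F, slot 31 ⇒ 0x43007 (P1/RW1/US1/PS0)
  lvl3: tbl 0x43, slot 21 ⇒ 0x47007 (P1/RW1/US1/PS0)
  ✓ 0x471EF  — 4 lookups
#1 VA=0x40700A0E811 (r,kernel):
  lvl0: tbl 0x3A, slot 8 ⇒ 0x48007 (P1/RW1/US1/PS0)
  lvl1: tbl 0x48, slot 28 ⇒ 0x4C007 (P1/RW1/US1/PS0)
  lvl2: tbl 0x4C, slot 5 ⇒ 0x4F007 (P1/RW1/US1/PS0)
  lvl3: tbl 0x4F, slot 14 ⇒ 0x50007 (P1/RW1/US1/PS0)
  ✓ 0x50811  — 4 lookups
#2 VA=0x24221D502 (r,kernel):
  lvl0: tbl 0x3A, slot 0 ⇒ 0x54007 (P1/RW1/US1/PS0)
  lvl1: tbl 0x54, slot 9 ⇒ 0x57007 (P1/RW1/US1/PS0)
  lvl2: tbl 0x57, slot 17 ⇒ 0x58007 (P1/RW1/US1/PS0)
  lvl3: tbl 0x58, slot 29 ⇒ 0x5C007 (P1/RW1/US1/PS0)
  ✓ 0x5C502  — 4 lookups

Access #1 PA: 0x50811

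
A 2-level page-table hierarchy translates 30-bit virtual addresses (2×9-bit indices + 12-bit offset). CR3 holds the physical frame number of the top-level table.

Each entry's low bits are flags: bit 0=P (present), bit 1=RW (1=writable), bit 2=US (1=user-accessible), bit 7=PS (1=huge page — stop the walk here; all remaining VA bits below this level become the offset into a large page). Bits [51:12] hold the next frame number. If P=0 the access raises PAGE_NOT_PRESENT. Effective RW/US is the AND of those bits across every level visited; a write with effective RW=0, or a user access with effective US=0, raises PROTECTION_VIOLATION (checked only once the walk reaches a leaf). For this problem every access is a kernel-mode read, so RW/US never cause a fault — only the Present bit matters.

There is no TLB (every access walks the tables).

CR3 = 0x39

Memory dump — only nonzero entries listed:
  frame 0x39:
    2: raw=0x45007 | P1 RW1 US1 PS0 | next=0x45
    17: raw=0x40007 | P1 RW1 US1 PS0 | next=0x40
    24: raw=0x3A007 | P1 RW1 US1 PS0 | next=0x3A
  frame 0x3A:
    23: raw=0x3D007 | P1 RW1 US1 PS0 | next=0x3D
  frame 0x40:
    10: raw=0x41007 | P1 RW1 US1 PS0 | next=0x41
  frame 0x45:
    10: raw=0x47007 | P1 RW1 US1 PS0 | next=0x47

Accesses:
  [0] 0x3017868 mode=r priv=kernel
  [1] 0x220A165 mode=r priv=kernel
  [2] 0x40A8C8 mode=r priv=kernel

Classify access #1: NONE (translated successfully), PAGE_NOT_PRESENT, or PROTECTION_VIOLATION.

Trace:
#0 VA=0x3017868 (r,kernel):
  L0: frame=0x39 idx=24 entry=0x3A007 [P=1 RW=1 US=1 PS=0]
  L1: frame=0x3A idx=23 entry=0x3D007 [P=1 RW=1 US=1 PS=0]
  ⇒ phys 0x3D868  [2 reads]
#1 VA=0x220A165 (r,kernel):
  L0: frame=0x39 idx=17 entry=0x40007 [P=1 RW=1 US=1 PS=0]
  L1: frame=0x40 idx=10 entry=0x41007 [P=1 RW=1 US=1 PS=0]
  ⇒ phys 0x41165  [2 reads]
#2 VA=0x40A8C8 (r,kernel):
  L0: frame=0x39 idx=2 entry=0x45007 [P=1 RW=1 US=1 PS=0]
  L1: frame=0x45 idx=10 entry=0x47007 [P=1 RW=1 US=1 PS=0]
  ⇒ phys 0x478C8  [2 reads]

Access #1 fault: NONE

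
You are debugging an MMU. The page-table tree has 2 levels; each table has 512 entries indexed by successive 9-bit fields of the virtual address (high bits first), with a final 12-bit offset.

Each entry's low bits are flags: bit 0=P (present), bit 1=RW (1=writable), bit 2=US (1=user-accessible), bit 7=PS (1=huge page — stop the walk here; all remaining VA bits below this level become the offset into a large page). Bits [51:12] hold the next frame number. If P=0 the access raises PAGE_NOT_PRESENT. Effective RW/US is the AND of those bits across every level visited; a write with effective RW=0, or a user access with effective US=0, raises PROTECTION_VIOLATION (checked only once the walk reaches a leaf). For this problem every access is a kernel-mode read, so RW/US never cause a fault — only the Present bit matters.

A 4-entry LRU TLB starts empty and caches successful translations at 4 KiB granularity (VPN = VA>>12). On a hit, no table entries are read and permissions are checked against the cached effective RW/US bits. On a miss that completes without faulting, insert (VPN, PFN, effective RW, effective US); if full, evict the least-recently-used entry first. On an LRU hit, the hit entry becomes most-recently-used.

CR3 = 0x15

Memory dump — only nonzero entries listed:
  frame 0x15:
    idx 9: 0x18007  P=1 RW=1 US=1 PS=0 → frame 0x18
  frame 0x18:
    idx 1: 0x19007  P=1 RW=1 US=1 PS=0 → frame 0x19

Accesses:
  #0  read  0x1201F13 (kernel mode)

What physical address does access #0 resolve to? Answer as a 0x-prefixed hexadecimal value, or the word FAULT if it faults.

Walk each access:
#0 VA=0x1201F13 (r,kernel):
  [0] read 0x15 idx=9: raw=0x18007 flags P=1 W=1 U=1 S=0
  [1] read 0x18 idx=1: raw=0x19007 flags P=1 W=1 U=1 S=0
  ✓ 0x19F13  — 2 lookups

Access #0 PA: 0x19F13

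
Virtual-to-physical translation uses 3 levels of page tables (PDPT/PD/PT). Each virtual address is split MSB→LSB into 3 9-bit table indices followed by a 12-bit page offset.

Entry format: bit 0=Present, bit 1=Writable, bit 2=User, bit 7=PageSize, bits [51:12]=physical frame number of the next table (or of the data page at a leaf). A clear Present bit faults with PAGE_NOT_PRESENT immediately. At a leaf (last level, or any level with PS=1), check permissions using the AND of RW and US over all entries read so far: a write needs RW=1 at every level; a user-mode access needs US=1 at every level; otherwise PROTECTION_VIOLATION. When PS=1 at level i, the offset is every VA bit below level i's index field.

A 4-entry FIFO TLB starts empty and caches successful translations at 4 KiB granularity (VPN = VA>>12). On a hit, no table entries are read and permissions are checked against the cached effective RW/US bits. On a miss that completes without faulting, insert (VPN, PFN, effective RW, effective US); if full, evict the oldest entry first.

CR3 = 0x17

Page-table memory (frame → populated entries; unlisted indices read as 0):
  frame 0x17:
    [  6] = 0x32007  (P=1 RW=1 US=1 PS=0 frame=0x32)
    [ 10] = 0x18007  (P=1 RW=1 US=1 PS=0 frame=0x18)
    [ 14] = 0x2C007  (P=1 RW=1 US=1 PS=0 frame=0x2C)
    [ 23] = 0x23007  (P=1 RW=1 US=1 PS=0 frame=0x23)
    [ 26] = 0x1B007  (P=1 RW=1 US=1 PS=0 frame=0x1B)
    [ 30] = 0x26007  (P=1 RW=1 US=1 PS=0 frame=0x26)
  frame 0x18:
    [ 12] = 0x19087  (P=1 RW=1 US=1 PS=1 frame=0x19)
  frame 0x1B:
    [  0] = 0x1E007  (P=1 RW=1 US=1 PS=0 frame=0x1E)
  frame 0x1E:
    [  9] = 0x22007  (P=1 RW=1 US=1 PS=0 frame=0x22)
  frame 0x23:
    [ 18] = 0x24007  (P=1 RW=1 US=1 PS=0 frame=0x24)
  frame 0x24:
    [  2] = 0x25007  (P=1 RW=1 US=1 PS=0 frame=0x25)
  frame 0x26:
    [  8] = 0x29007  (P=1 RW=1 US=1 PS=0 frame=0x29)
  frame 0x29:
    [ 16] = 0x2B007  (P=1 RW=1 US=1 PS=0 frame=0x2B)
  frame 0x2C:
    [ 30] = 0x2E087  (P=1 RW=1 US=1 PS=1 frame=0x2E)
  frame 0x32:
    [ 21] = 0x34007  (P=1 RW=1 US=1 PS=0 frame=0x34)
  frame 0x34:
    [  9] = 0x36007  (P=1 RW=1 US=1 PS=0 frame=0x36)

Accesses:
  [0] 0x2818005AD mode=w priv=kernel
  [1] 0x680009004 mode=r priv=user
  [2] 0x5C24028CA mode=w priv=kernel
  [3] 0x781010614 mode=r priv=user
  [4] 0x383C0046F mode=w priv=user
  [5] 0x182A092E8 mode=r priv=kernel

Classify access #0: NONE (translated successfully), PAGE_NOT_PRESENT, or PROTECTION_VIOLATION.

Trace:
#0 VA=0x2818005AD (w,kernel):
  L0 @0x17[10] → 0x18007  P=1,RW=1,US=1,PS=0
  L1 @0x18[12] → 0x19087  P=1,RW=1,US=1,PS=1
  ⇒ phys 0x195AD (huge @L1)  [2 reads]
#1 VA=0x680009004 (r,user):
  L0 @0x17[26] → 0x1B007  P=1,RW=1,US=1,PS=0
  L1 @0x1B[0] → 0x1E007  P=1,RW=1,US=1,PS=0
  L2 @0x1E[9] → 0x22007  P=1,RW=1,US=1,PS=0
  ⇒ phys 0x22004  [3 reads]
#2 VA=0x5C24028CA (w,kernel):
  L0 @0x17[23] → 0x23007  P=1,RW=1,US=1,PS=0
  L1 @0x23[18] → 0x24007  P=1,RW=1,US=1,PS=0
  L2 @0x24[2] → 0x25007  P=1,RW=1,US=1,PS=0
  ⇒ phys 0x258CA  [3 reads]
#3 VA=0x781010614 (r,user):
  L0 @0x17[30] → 0x26007  P=1,RW=1,US=1,PS=0
  L1 @0x26[8] → 0x29007  P=1,RW=1,US=1,PS=0
  L2 @0x29[16] → 0x2B007  P=1,RW=1,US=1,PS=0
  ⇒ phys 0x2B614  [3 reads]
#4 VA=0x383C0046F (w,user):
  L0 @0x17[14] → 0x2C007  P=1,RW=1,US=1,PS=0
  L1 @0x2C[30] → 0x2E087  P=1,RW=1,US=1,PS=1
  ⇒ phys 0x2E46F (huge @L1)  [2 reads]
#5 VA=0x182A092E8 (r,kernel):
  L0 @0x17[6] → 0x32007  P=1,RW=1,US=1,PS=0
  L1 @0x32[21] → 0x34007  P=1,RW=1,US=1,PS=0
  L2 @0x34[9] → 0x36007  P=1,RW=1,US=1,PS=0
  ⇒ phys 0x362E8  [3 reads]

Access #0 fault: NONE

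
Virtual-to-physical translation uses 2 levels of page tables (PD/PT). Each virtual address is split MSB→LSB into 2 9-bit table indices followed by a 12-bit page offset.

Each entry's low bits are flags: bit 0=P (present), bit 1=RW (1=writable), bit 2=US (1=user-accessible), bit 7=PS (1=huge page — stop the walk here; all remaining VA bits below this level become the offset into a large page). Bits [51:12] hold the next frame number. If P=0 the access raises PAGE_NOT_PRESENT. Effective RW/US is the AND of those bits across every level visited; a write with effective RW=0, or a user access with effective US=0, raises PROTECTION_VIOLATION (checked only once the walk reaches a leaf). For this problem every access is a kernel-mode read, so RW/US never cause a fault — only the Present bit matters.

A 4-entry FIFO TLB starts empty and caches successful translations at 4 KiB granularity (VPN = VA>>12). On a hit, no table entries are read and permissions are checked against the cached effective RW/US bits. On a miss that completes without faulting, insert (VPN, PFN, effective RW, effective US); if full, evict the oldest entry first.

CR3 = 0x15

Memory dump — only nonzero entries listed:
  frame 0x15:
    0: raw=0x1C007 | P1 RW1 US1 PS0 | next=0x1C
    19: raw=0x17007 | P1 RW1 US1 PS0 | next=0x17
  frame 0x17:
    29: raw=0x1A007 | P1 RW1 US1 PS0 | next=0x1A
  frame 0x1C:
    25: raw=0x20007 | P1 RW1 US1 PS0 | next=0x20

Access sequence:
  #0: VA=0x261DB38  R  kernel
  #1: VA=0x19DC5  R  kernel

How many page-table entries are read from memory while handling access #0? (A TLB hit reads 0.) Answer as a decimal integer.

Walk each access:
#0 VA=0x261DB38 (r,kernel):
  L0: frame=0x15 idx=19 entry=0x17007 [P=1 RW=1 US=1 PS=0]
  L1: frame=0x17 idx=29 entry=0x1A007 [P=1 RW=1 US=1 PS=0]
  → PA=0x1AB38  (2 entries read)
#1 VA=0x19DC5 (r,kernel):
  L0: frame=0x15 idx=0 entry=0x1C007 [P=1 RW=1 US=1 PS=0]
  L1: frame=0x1C idx=25 entry=0x20007 [P=1 RW=1 US=1 PS=0]
  → PA=0x20DC5  (2 entries read)

Entries read for #0: 2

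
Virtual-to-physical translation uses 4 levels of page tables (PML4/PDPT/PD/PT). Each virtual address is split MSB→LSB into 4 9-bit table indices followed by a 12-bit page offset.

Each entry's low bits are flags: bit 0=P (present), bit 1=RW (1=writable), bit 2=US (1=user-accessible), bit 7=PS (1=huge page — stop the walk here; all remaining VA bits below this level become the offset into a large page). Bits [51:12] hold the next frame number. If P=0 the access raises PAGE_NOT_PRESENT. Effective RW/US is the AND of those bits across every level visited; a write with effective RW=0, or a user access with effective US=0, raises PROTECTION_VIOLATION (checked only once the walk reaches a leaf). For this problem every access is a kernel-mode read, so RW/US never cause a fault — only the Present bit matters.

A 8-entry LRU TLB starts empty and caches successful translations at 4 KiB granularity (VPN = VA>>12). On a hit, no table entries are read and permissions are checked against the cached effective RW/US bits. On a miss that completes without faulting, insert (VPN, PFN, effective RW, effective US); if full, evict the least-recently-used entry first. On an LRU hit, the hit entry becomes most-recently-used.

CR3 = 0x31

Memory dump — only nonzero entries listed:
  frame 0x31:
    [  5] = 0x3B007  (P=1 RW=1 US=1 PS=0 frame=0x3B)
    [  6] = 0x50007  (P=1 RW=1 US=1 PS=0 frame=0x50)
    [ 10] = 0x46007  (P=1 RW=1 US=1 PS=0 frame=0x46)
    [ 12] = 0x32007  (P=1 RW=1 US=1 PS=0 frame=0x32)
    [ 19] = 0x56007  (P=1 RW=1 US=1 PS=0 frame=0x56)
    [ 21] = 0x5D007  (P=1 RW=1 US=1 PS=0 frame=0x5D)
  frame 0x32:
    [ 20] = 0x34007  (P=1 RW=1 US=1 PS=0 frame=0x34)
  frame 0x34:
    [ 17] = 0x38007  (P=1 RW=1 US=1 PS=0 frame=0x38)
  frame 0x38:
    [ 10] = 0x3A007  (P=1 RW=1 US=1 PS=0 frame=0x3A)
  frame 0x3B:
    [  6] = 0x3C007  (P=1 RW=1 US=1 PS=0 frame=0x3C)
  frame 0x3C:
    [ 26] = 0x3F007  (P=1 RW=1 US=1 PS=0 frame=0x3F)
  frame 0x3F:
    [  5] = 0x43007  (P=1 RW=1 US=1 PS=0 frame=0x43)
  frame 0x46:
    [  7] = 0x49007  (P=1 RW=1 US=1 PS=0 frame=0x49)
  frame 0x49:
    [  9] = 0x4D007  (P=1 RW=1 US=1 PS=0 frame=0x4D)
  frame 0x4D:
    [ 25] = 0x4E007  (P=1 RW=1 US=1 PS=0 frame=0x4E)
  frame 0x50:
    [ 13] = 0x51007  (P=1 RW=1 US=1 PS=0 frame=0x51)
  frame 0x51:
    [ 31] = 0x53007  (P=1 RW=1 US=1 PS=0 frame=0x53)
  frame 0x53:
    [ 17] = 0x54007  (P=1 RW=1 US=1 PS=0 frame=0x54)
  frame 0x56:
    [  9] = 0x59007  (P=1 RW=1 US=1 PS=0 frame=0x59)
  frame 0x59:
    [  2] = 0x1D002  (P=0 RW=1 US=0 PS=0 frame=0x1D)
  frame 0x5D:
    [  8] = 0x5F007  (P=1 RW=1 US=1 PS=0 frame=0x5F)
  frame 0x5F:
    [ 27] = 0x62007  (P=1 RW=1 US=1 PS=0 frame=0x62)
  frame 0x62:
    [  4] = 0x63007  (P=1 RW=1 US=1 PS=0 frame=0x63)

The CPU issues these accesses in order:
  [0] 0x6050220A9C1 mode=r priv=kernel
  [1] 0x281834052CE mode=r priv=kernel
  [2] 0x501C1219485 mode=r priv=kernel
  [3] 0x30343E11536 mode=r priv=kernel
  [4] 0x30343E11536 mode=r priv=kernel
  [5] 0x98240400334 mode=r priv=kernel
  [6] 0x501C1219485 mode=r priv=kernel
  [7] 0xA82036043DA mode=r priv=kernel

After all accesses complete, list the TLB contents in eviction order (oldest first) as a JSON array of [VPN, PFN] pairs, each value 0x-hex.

Walk each access:
#0 VA=0x6050220A9C1 (r,kernel):
  [0] read 0x31 idx=12: raw=0x32007 flags P=1 W=1 U=1 S=0
  [1] read 0x32 idx=20: raw=0x34007 flags P=1 W=1 U=1 S=0
  [2] read 0x34 idx=17: raw=0x38007 flags P=1 W=1 U=1 S=0
  [3] read 0x38 idx=10: raw=0x3A007 flags P=1 W=1 U=1 S=0
  → PA=0x3A9C1  (4 entries read)
#1 VA=0x281834052CE (r,kernel):
  [0] read 0x31 idx=5: raw=0x3B007 flags P=1 W=1 U=1 S=0
  [1] read 0x3B idx=6: raw=0x3C007 flags P=1 W=1 U=1 S=0
  [2] read 0x3C idx=26: raw=0x3F007 flags P=1 W=1 U=1 S=0
  [3] read 0x3F idx=5: raw=0x43007 flags P=1 W=1 U=1 S=0
  → PA=0x432CE  (4 entries read)
#2 VA=0x501C1219485 (r,kernel):
  [0] read 0x31 idx=10: raw=0x46007 flags P=1 W=1 U=1 S=0
  [1] read 0x46 idx=7: raw=0x49007 flags P=1 W=1 U=1 S=0
  [2] read 0x49 idx=9: raw=0x4D007 flags P=1 W=1 U=1 S=0
  [3] read 0x4D idx=25: raw=0x4E007 flags P=1 W=1 U=1 S=0
  → PA=0x4E485  (4 entries read)
#3 VA=0x30343E11536 (r,kernel):
  [0] read 0x31 idx=6: raw=0x50007 flags P=1 W=1 U=1 S=0
  [1] read 0x50 idx=13: raw=0x51007 flags P=1 W=1 U=1 S=0
  [2] read 0x51 idx=31: raw=0x53007 flags P=1 W=1 U=1 S=0
  [3] read 0x53 idx=17: raw=0x54007 flags P=1 W=1 U=1 S=0
  → PA=0x54536  (4 entries read)
#4 VA=0x30343E11536 (r,kernel):
  TLB hit vpn=0x30343E11 → PA=0x54536
#5 VA=0x98240400334 (r,kernel):
  [0] read 0x31 idx=19: raw=0x56007 flags P=1 W=1 U=1 S=0
  [1] read 0x56 idx=9: raw=0x59007 flags P=1 W=1 U=1 S=0
  [2] read 0x59 idx=2: raw=0x1D002 flags P=0 W=1 U=0 S=0
  → PAGE_NOT_PRESENT  (3 entries read)
#6 VA=0x501C1219485 (r,kernel):
  TLB hit vpn=0x501C1219 → PA=0x4E485
#7 VA=0xA82036043DA (r,kernel):
  [0] read 0x31 idx=21: raw=0x5D007 flags P=1 W=1 U=1 S=0
  [1] read 0x5D idx=8: raw=0x5F007 flags P=1 W=1 U=1 S=0
  [2] read 0x5F idx=27: raw=0x62007 flags P=1 W=1 U=1 S=0
  [3] read 0x62 idx=4: raw=0x63007 flags P=1 W=1 U=1 S=0
  → PA=0x633DA  (4 entries read)

TLB: [["0x6050220A", "0x3A"], ["0x28183405", "0x43"], ["0x30343E11", "0x54"], ["0x501C1219", "0x4E"], ["0xA8203604", "0x63"]]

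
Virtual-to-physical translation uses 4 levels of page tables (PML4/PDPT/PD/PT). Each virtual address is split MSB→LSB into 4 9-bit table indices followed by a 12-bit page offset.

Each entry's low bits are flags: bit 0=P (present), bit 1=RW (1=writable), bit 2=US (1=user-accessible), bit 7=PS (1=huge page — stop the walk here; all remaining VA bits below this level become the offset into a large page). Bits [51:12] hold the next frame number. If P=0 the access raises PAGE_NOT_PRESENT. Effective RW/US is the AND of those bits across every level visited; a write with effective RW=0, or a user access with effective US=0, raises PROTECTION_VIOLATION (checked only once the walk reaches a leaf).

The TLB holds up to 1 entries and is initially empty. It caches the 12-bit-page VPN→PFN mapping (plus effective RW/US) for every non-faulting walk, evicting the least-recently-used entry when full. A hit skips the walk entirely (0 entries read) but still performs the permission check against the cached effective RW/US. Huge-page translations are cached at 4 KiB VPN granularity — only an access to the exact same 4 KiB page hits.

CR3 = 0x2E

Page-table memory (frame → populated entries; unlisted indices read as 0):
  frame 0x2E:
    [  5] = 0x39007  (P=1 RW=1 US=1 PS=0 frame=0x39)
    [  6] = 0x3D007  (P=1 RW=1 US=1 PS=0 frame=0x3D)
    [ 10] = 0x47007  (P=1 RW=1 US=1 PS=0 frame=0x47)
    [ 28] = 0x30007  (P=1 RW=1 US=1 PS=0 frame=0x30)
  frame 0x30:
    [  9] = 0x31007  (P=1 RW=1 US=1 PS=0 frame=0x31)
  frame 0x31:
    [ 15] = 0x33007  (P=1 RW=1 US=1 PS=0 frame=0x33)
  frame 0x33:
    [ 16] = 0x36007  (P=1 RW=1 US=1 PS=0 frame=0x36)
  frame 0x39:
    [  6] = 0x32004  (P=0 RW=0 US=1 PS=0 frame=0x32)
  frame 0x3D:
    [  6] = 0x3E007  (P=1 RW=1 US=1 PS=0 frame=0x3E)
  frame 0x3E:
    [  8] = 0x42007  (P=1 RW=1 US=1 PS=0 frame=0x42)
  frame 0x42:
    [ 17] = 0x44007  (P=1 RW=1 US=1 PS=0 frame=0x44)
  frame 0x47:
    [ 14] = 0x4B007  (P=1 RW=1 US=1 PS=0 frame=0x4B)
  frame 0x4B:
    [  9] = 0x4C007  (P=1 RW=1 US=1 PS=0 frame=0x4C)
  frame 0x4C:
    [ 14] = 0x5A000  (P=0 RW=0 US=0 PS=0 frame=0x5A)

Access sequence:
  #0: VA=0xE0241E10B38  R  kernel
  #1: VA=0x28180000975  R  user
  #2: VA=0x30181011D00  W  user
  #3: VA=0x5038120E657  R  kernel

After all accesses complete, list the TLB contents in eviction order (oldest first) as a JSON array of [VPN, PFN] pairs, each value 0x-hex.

Per-access translation:
#0 VA=0xE0241E10B38 (r,kernel):
  L0: frame=0x2E idx=28 entry=0x30007 [P=1 RW=1 US=1 PS=0]
  L1: frame=0x30 idx=9 entry=0x31007 [P=1 RW=1 US=1 PS=0]
  L2: frame=0x31 idx=15 entry=0x33007 [P=1 RW=1 US=1 PS=0]
  L3: frame=0x33 idx=16 entry=0x36007 [P=1 RW=1 US=1 PS=0]
  ✓ 0x36B38  — 4 lookups
#1 VA=0x28180000975 (r,user):
  L0: frame=0x2E idx=5 entry=0x39007 [P=1 RW=1 US=1 PS=0]
  L1: frame=0x39 idx=6 entry=0x32004 [P=0 RW=0 US=1 PS=0]
  ⇒ fault: PAGE_NOT_PRESENT  — 2 lookups
#2 VA=0x30181011D00 (w,user):
  L0: frame=0x2E idx=6 entry=0x3D007 [P=1 RW=1 US=1 PS=0]
  L1: frame=0x3D idx=6 entry=0x3E007 [P=1 RW=1 US=1 PS=0]
  L2: frame=0x3E idx=8 entry=0x42007 [P=1 RW=1 US=1 PS=0]
  L3: frame=0x42 idx=17 entry=0x44007 [P=1 RW=1 US=1 PS=0]
  ✓ 0x44D00  — 4 lookups
#3 VA=0x5038120E657 (r,kernel):
  L0: frame=0x2E idx=10 entry=0x47007 [P=1 RW=1 US=1 PS=0]
  L1: frame=0x47 idx=14 entry=0x4B007 [P=1 RW=1 US=1 PS=0]
  L2: frame=0x4B idx=9 entry=0x4C007 [P=1 RW=1 US=1 PS=0]
  L3: frame=0x4C idx=14 entry=0x5A000 [P=0 RW=0 US=0 PS=0]
  ⇒ fault: PAGE_NOT_PRESENT  — 4 lookups

TLB: [["0x30181011", "0x44"]]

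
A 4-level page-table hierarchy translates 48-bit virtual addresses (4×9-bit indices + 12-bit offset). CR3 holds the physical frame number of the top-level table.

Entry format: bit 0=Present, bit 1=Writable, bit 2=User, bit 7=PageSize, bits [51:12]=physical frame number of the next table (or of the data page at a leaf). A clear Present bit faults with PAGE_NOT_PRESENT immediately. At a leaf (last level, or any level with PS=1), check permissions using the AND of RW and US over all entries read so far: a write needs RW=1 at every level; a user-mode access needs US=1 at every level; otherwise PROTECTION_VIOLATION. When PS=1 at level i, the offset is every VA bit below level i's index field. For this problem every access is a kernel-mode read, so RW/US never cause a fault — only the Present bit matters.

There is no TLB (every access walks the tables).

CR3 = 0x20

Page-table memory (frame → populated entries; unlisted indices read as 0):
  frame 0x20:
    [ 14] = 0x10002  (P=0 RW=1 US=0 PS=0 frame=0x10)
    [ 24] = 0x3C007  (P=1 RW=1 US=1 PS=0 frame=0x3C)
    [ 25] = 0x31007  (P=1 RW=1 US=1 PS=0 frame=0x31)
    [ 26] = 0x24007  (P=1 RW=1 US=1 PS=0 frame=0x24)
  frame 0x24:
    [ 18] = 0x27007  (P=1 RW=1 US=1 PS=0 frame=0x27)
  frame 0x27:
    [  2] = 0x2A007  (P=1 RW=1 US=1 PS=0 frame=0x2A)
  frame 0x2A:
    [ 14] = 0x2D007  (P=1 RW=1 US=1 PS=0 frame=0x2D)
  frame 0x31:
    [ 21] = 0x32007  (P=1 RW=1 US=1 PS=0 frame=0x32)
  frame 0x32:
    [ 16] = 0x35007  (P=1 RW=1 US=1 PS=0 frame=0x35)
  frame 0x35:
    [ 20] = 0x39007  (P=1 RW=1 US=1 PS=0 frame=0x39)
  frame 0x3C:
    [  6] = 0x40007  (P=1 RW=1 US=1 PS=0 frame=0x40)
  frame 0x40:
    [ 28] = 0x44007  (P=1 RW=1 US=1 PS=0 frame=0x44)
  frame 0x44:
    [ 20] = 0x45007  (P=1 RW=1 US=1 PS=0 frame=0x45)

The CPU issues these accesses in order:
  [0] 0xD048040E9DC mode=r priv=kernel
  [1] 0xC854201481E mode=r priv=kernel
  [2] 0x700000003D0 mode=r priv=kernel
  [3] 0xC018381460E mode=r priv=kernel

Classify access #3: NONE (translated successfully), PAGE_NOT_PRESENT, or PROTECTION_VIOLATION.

Trace:
#0 VA=0xD048040E9DC (r,kernel):
  L0: frame=0x20 idx=26 entry=0x24007 [P=1 RW=1 US=1 PS=0]
  L1: frame=0x24 idx=18 entry=0x27007 [P=1 RW=1 US=1 PS=0]
  L2: frame=0x27 idx=2 entry=0x2A007 [P=1 RW=1 US=1 PS=0]
  L3: frame=0x2A idx=14 entry=0x2D007 [P=1 RW=1 US=1 PS=0]
  ⇒ phys 0x2D9DC  [4 reads]
#1 VA=0xC854201481E (r,kernel):
  L0: frame=0x20 idx=25 entry=0x31007 [P=1 RW=1 US=1 PS=0]
  L1: frame=0x31 idx=21 entry=0x32007 [P=1 RW=1 US=1 PS=0]
  L2: frame=0x32 idx=16 entry=0x35007 [P=1 RW=1 US=1 PS=0]
  L3: frame=0x35 idx=20 entry=0x39007 [P=1 RW=1 US=1 PS=0]
  ⇒ phys 0x3981E  [4 reads]
#2 VA=0x700000003D0 (r,kernel):
  L0: frame=0x20 idx=14 entry=0x10002 [P=0 RW=1 US=0 PS=0]
  ⇒ fault: PAGE_NOT_PRESENT  — 1 lookups
#3 VA=0xC018381460E (r,kernel):
  L0: frame=0x20 idx=24 entry=0x3C007 [P=1 RW=1 US=1 PS=0]
  L1: frame=0x3C idx=6 entry=0x40007 [P=1 RW=1 US=1 PS=0]
  L2: frame=0x40 idx=28 entry=0x44007 [P=1 RW=1 US=1 PS=0]
  L3: frame=0x44 idx=20 entry=0x45007 [P=1 RW=1 US=1 PS=0]
  ⇒ phys 0x4560E  [4 reads]

Access #3 fault: NONE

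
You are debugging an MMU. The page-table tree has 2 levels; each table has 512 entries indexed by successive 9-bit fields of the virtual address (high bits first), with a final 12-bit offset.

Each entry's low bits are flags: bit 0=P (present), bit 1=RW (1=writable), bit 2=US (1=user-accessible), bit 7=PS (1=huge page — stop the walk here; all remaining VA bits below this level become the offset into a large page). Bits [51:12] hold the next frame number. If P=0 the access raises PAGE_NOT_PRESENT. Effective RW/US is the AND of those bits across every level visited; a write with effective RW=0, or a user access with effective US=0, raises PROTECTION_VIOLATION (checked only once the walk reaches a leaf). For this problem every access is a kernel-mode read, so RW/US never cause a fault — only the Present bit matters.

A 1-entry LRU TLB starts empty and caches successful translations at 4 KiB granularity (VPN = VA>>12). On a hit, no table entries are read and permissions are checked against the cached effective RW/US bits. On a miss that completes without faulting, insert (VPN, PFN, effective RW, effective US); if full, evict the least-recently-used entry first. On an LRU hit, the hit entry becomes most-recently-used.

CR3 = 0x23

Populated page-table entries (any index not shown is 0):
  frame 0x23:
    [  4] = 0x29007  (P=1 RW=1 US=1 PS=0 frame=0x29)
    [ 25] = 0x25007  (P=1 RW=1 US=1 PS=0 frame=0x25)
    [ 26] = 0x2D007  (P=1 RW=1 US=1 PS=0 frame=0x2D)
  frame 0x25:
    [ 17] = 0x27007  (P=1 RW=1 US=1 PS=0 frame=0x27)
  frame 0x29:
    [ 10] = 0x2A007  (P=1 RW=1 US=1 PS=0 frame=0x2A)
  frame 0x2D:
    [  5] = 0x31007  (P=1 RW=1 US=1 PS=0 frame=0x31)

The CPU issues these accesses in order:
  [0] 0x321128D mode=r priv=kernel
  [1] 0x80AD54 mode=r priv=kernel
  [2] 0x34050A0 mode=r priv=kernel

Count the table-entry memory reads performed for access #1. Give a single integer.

Per-access translation:
#0 VA=0x321128D (r,kernel):
  [0] read 0x23 idx=25: raw=0x25007 flags P=1 W=1 U=1 S=0
  [1] read 0x25 idx=17: raw=0x27007 flags P=1 W=1 U=1 S=0
  → PA=0x2728D  (2 entries read)
#1 VA=0x80AD54 (r,kernel):
  [0] read 0x23 idx=4: raw=0x29007 flags P=1 W=1 U=1 S=0
  [1] read 0x29 idx=10: raw=0x2A007 flags P=1 W=1 U=1 S=0
  → PA=0x2AD54  (2 entries read)
#2 VA=0x34050A0 (r,kernel):
  [0] read 0x23 idx=26: raw=0x2D007 flags P=1 W=1 U=1 S=0
  [1] read 0x2D idx=5: raw=0x31007 flags P=1 W=1 U=1 S=0
  → PA=0x310A0  (2 entries read)

Entries read for #1: 2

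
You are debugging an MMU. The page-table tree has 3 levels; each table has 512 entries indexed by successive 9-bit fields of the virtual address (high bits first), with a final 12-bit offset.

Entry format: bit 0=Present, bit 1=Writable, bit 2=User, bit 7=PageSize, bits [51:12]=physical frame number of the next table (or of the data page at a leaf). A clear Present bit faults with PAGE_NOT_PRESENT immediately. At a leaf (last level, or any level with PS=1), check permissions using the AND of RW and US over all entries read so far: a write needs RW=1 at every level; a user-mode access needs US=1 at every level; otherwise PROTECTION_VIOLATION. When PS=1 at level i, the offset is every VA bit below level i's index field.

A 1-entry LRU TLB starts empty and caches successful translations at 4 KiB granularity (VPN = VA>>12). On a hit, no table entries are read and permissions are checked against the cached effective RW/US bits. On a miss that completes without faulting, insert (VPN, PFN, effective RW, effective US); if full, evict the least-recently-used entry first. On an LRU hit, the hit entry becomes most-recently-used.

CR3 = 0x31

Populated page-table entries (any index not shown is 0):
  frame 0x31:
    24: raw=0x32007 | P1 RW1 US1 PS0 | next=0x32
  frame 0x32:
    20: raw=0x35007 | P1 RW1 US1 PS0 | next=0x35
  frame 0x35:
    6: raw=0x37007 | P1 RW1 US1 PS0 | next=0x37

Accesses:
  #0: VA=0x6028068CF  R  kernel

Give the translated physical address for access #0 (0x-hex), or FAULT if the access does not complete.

Walk each access:
#0 VA=0x6028068CF (r,kernel):
  L0 @0x31[24] → 0x32007  P=1,RW=1,US=1,PS=0
  L1 @0x32[20] → 0x35007  P=1,RW=1,US=1,PS=0
  L2 @0x35[6] → 0x37007  P=1,RW=1,US=1,PS=0
  → PA=0x378CF  (3 entries read)

Access #0 PA: 0x378CF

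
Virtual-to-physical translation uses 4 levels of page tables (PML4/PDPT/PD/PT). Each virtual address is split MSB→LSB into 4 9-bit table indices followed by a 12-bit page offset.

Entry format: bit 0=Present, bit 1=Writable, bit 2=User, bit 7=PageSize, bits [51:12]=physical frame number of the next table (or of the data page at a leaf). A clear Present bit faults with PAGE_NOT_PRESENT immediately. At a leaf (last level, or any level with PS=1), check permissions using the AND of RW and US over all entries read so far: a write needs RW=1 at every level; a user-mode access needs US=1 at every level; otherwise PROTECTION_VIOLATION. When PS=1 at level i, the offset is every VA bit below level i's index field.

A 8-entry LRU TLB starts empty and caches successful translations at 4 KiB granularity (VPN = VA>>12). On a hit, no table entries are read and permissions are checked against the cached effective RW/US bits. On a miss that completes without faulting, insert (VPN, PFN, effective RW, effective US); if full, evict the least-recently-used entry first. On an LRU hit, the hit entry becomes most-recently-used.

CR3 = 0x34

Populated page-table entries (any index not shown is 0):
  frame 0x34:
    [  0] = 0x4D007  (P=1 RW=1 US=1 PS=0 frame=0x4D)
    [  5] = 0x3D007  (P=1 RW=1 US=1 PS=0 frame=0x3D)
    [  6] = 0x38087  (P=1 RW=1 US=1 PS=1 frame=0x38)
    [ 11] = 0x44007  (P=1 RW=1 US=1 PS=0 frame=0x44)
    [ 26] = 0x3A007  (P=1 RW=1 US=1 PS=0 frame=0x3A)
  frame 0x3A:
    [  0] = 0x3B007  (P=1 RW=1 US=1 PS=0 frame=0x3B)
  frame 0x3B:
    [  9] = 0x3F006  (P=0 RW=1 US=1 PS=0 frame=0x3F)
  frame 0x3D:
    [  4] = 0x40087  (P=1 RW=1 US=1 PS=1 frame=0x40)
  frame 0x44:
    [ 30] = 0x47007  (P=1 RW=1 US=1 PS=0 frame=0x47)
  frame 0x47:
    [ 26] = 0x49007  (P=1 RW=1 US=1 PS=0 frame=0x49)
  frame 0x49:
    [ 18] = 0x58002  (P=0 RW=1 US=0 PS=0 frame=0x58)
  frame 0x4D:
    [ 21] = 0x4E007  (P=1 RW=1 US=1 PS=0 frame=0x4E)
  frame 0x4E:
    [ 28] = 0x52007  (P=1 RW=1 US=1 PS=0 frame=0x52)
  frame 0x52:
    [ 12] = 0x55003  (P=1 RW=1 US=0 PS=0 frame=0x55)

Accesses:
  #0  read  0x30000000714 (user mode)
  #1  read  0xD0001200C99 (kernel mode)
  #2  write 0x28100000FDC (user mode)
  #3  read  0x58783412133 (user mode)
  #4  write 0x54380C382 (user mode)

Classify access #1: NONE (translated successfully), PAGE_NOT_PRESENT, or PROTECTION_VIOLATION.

Walk each access:
#0 VA=0x30000000714 (r,user):
  lvl0: tbl 0x34, slot 6 ⇒ 0x38087 (P1/RW1/US1/PS1)
  ✓ 0x38714 (huge @L0)  — 1 lookups
#1 VA=0xD0001200C99 (r,kernel):
  lvl0: tbl 0x34, slot 26 ⇒ 0x3A007 (P1/RW1/US1/PS0)
  lvl1: tbl 0x3A, slot 0 ⇒ 0x3B007 (P1/RW1/US1/PS0)
  lvl2: tbl 0x3B, slot 9 ⇒ 0x3F006 (P0/RW1/US1/PS0)
  ✗ PAGE_NOT_PRESENT  [3 reads]
#2 VA=0x28100000FDC (w,user):
  lvl0: tbl 0x34, slot 5 ⇒ 0x3D007 (P1/RW1/US1/PS0)
  lvl1: tbl 0x3D, slot 4 ⇒ 0x40087 (P1/RW1/US1/PS1)
  ✓ 0x40FDC (huge @L1)  — 2 lookups
#3 VA=0x58783412133 (r,user):
  lvl0: tbl 0x34, slot 11 ⇒ 0x44007 (P1/RW1/US1/PS0)
  lvl1: tbl 0x44, slot 30 ⇒ 0x47007 (P1/RW1/US1/PS0)
  lvl2: tbl 0x47, slot 26 ⇒ 0x49007 (P1/RW1/US1/PS0)
  lvl3: tbl 0x49, slot 18 ⇒ 0x58002 (P0/RW1/US0/PS0)
  ✗ PAGE_NOT_PRESENT  [4 reads]
#4 VA=0x54380C382 (w,user):
  lvl0: tbl 0x34, slot 0 ⇒ 0x4D007 (P1/RW1/US1/PS0)
  lvl1: tbl 0x4D, slot 21 ⇒ 0x4E007 (P1/RW1/US1/PS0)
  lvl2: tbl 0x4E, slot 28 ⇒ 0x52007 (P1/RW1/US1/PS0)
  lvl3: tbl 0x52, slot 12 ⇒ 0x55003 (P1/RW1/US0/PS0)
  ✗ PROTECTION_VIOLATION  [4 reads]

Access #1 fault: PAGE_NOT_PRESENT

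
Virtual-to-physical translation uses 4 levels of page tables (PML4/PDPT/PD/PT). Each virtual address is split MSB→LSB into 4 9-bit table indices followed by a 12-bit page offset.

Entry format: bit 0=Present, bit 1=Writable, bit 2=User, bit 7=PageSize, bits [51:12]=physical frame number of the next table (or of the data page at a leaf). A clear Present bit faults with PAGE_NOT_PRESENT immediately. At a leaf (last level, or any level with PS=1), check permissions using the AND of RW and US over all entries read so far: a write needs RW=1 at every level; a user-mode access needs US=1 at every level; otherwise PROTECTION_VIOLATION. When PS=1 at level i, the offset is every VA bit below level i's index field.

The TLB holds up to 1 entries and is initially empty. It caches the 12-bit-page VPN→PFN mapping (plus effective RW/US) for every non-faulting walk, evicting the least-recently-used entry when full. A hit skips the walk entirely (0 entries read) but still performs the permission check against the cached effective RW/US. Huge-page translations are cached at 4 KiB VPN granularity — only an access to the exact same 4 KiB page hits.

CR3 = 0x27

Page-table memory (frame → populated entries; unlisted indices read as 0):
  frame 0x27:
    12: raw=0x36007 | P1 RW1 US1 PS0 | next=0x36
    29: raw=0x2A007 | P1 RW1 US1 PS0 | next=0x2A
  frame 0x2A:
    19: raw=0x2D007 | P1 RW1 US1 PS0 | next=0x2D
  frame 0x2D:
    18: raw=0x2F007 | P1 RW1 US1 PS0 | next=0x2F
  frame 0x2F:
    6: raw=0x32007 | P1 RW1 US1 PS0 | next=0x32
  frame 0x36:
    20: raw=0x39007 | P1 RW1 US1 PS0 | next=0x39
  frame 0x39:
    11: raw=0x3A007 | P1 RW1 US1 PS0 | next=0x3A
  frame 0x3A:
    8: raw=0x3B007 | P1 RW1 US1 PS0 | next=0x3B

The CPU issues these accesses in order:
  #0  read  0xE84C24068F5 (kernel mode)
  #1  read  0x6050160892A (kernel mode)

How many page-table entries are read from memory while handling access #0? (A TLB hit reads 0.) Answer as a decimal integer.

Trace:
#0 VA=0xE84C24068F5 (r,kernel):
  L0: frame=0x27 idx=29 entry=0x2A007 [P=1 RW=1 US=1 PS=0]
  L1: frame=0x2A idx=19 entry=0x2D007 [P=1 RW=1 US=1 PS=0]
  L2: frame=0x2D idx=18 entry=0x2F007 [P=1 RW=1 US=1 PS=0]
  L3: frame=0x2F idx=6 entry=0x32007 [P=1 RW=1 US=1 PS=0]
  ✓ 0x328F5  — 4 lookups
#1 VA=0x6050160892A (r,kernel):
  L0: frame=0x27 idx=12 entry=0x36007 [P=1 RW=1 US=1 PS=0]
  L1: frame=0x36 idx=20 entry=0x39007 [P=1 RW=1 US=1 PS=0]
  L2: frame=0x39 idx=11 entry=0x3A007 [P=1 RW=1 US=1 PS=0]
  L3: frame=0x3A idx=8 entry=0x3B007 [P=1 RW=1 US=1 PS=0]
  ✓ 0x3B92A  — 4 lookups

Entries read for #0: 4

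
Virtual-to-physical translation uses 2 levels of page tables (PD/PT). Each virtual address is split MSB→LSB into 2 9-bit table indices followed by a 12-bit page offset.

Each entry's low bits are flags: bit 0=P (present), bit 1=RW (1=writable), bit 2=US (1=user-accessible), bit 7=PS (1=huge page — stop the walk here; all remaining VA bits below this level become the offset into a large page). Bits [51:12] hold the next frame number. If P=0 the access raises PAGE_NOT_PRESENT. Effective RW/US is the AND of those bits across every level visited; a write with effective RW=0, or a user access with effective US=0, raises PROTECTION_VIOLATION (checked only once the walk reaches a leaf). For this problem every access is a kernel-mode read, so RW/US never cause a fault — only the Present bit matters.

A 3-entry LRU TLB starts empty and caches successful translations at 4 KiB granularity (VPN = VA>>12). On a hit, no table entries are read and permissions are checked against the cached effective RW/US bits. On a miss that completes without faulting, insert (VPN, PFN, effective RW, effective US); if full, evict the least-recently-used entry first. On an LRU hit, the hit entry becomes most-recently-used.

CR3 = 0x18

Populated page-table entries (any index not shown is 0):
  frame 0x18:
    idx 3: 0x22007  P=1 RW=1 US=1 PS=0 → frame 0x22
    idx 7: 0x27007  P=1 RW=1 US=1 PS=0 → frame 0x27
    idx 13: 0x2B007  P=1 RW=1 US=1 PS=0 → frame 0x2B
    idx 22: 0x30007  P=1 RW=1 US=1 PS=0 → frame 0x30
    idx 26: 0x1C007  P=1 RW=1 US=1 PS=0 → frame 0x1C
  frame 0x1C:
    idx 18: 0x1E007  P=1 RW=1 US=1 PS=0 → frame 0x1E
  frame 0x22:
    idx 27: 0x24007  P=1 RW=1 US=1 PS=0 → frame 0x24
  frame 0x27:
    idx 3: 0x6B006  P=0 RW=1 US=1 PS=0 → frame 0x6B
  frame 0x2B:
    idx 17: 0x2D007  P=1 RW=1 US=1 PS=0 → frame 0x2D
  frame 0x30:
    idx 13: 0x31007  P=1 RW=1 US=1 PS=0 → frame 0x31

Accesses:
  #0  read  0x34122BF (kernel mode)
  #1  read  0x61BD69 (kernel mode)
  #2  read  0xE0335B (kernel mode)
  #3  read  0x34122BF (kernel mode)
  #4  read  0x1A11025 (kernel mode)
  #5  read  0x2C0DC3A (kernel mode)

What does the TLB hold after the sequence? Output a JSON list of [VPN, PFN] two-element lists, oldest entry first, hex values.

Walk each access:
#0 VA=0x34122BF (r,kernel):
  [0] read 0x18 idx=26: raw=0x1C007 flags P=1 W=1 U=1 S=0
  [1] read 0x1C idx=18: raw=0x1E007 flags P=1 W=1 U=1 S=0
  → PA=0x1E2BF  (2 entries read)
#1 VA=0x61BD69 (r,kernel):
  [0] read 0x18 idx=3: raw=0x22007 flags P=1 W=1 U=1 S=0
  [1] read 0x22 idx=27: raw=0x24007 flags P=1 W=1 U=1 S=0
  → PA=0x24D69  (2 entries read)
#2 VA=0xE0335B (r,kernel):
  [0] read 0x18 idx=7: raw=0x27007 flags P=1 W=1 U=1 S=0
  [1] read 0x27 idx=3: raw=0x6B006 flags P=0 W=1 U=1 S=0
  ✗ PAGE_NOT_PRESENT  [2 reads]
#3 VA=0x34122BF (r,kernel):
  TLB hit vpn=0x3412 → PA=0x1E2BF
#4 VA=0x1A11025 (r,kernel):
  [0] read 0x18 idx=13: raw=0x2B007 flags P=1 W=1 U=1 S=0
  [1] read 0x2B idx=17: raw=0x2D007 flags P=1 W=1 U=1 S=0
  → PA=0x2D025  (2 entries read)
#5 VA=0x2C0DC3A (r,kernel):
  [0] read 0x18 idx=22: raw=0x30007 flags P=1 W=1 U=1 S=0
  [1] read 0x30 idx=13: raw=0x31007 flags P=1 W=1 U=1 S=0
  → PA=0x31C3A  (2 entries read)

TLB: [["0x3412", "0x1E"], ["0x1A11", "0x2D"], ["0x2C0D", "0x31"]]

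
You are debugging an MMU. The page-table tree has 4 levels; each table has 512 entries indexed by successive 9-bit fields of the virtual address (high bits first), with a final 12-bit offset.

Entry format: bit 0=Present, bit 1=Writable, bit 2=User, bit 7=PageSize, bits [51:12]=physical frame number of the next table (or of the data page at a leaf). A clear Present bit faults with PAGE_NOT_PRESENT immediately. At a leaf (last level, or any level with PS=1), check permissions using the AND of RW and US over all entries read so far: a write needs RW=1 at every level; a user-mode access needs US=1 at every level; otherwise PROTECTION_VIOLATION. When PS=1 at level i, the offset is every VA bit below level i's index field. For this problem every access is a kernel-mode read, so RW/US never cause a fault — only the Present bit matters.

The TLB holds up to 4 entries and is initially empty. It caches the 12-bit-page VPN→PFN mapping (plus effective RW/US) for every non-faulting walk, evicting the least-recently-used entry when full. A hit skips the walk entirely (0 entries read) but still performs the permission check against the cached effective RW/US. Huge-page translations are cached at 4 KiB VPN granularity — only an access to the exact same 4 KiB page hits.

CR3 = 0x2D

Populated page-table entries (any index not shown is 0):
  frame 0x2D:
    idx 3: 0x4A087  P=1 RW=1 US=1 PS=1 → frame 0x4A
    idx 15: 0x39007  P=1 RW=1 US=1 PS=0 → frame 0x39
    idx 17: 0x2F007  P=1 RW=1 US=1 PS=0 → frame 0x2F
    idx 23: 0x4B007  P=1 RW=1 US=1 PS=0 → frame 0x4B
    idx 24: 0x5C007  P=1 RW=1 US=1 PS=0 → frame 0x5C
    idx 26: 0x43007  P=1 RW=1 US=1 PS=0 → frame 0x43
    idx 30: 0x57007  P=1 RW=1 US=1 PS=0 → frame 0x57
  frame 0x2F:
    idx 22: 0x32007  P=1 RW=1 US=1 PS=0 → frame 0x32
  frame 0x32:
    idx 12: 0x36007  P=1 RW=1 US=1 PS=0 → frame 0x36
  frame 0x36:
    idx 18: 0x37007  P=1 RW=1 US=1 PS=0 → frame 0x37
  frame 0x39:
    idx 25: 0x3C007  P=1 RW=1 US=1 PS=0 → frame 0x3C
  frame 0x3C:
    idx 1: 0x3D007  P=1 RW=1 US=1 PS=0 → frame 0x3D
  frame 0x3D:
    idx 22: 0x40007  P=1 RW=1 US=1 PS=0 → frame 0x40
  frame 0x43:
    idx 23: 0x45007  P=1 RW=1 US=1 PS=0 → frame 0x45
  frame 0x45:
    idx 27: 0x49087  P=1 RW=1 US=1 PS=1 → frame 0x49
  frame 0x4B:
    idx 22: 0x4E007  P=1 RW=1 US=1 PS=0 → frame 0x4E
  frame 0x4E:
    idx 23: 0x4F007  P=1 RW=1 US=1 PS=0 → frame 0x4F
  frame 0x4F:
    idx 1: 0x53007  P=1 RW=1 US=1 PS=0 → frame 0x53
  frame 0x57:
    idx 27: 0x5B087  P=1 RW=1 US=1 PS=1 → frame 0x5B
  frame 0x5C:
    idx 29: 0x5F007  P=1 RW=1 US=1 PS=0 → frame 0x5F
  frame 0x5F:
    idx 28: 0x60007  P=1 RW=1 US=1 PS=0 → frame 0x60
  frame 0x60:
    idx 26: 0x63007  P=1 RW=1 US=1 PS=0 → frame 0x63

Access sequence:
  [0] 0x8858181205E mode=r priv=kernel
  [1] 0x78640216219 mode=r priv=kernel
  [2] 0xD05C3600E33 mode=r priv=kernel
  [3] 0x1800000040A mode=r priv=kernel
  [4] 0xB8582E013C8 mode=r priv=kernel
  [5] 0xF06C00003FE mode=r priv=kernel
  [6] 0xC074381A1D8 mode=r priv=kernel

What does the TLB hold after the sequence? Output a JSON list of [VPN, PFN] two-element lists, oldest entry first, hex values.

Per-access translation:
#0 VA=0x8858181205E (r,kernel):
  L0 @0x2D[17] → 0x2F007  P=1,RW=1,US=1,PS=0
  L1 @0x2F[22] → 0x32007  P=1,RW=1,US=1,PS=0
  L2 @0x32[12] → 0x36007  P=1,RW=1,US=1,PS=0
  L3 @0x36[18] → 0x37007  P=1,RW=1,US=1,PS=0
  ⇒ phys 0x3705E  [4 reads]
#1 VA=0x78640216219 (r,kernel):
  L0 @0x2D[15] → 0x39007  P=1,RW=1,US=1,PS=0
  L1 @0x39[25] → 0x3C007  P=1,RW=1,US=1,PS=0
  L2 @0x3C[1] → 0x3D007  P=1,RW=1,US=1,PS=0
  L3 @0x3D[22] → 0x40007  P=1,RW=1,US=1,PS=0
  ⇒ phys 0x40219  [4 reads]
#2 VA=0xD05C3600E33 (r,kernel):
  L0 @0x2D[26] → 0x43007  P=1,RW=1,US=1,PS=0
  L1 @0x43[23] → 0x45007  P=1,RW=1,US=1,PS=0
  L2 @0x45[27] → 0x49087  P=1,RW=1,US=1,PS=1
  ⇒ phys 0x49E33 (huge @L2)  [3 reads]
#3 VA=0x1800000040A (r,kernel):
  L0 @0x2D[3] → 0x4A087  P=1,RW=1,US=1,PS=1
  ⇒ phys 0x4A40A (huge @L0)  [1 reads]
#4 VA=0xB8582E013C8 (r,kernel):
  L0 @0x2D[23] → 0x4B007  P=1,RW=1,US=1,PS=0
  L1 @0x4B[22] → 0x4E007  P=1,RW=1,US=1,PS=0
  L2 @0x4E[23] → 0x4F007  P=1,RW=1,US=1,PS=0
  L3 @0x4F[1] → 0x53007  P=1,RW=1,US=1,PS=0
  ⇒ phys 0x533C8  [4 reads]
#5 VA=0xF06C00003FE (r,kernel):
  L0 @0x2D[30] → 0x57007  P=1,RW=1,US=1,PS=0
  L1 @0x57[27] → 0x5B087  P=1,RW=1,US=1,PS=1
  ⇒ phys 0x5B3FE (huge @L1)  [2 reads]
#6 VA=0xC074381A1D8 (r,kernel):
  L0 @0x2D[24] → 0x5C007  P=1,RW=1,US=1,PS=0
  L1 @0x5C[29] → 0x5F007  P=1,RW=1,US=1,PS=0
  L2 @0x5F[28] → 0x60007  P=1,RW=1,US=1,PS=0
  L3 @0x60[26] → 0x63007  P=1,RW=1,US=1,PS=0
  ⇒ phys 0x631D8  [4 reads]

TLB: [["0x18000000", "0x4A"], ["0xB8582E01", "0x53"], ["0xF06C0000", "0x5B"], ["0xC074381A", "0x63"]]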